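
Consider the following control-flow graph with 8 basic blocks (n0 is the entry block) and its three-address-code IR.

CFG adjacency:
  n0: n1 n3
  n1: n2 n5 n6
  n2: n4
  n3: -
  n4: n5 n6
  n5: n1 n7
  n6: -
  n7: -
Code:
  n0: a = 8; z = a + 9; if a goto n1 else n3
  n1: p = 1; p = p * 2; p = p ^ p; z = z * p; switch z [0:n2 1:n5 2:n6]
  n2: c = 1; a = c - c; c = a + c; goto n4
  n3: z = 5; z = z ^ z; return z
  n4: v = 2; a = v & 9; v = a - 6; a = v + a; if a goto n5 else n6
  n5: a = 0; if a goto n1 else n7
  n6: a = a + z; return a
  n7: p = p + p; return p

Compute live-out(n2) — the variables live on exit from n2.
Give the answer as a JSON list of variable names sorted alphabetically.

Per-block:
  n0: {a,z} / ∅
  n1: {p,z} / {z}
  n2: {a,c} / ∅
  n3: {z} / ∅
  n4: {a,v} / ∅
  n5: {a} / ∅
  n6: {a} / {a,z}
  n7: {p} / {p}

Live sets:
  live n0: ∅→{a,z}
  live n1: {a,z}→{a,p,z}
  live n2: {p,z}→{p,z}
  live n3: ∅→∅
  live n4: {p,z}→{a,p,z}
  live n5: {p,z}→{a,p,z}
  live n6: {a,z}→∅
  live n7: {p}→∅

live-out(n2) = ["p", "z"]

Answer: ["p", "z"]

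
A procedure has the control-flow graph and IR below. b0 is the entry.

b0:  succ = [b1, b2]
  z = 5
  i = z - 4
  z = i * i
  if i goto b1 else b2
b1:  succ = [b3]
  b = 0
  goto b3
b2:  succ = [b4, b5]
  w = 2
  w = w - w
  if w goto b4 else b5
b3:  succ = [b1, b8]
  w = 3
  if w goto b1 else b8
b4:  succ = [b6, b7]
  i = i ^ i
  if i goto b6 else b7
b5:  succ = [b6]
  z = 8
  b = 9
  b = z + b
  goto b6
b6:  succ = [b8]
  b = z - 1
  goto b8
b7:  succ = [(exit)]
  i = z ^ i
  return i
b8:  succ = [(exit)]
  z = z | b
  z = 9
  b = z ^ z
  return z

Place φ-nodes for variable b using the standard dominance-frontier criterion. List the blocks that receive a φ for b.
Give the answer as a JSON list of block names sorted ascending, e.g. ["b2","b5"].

Answer: ["b1", "b6", "b8"]

Analysis:
idom tree: b1←b0 b2←b0 b3←b1 b4←b2 b5←b2 b6←b2 b7←b4 b8←b0
Dom at joins:
  b1: preds {b0,b3}: {b0} ∩ {b0,b1,b3} = {b0}; idom=b0
  b6: preds {b4,b5}: {b0,b2,b4} ∩ {b0,b2,b5} = {b0,b2}; idom=b2
  b8: preds {b3,b6}: {b0,b1,b3} ∩ {b0,b2,b6} = {b0}; idom=b0

Frontier:
  join b1 pred b0: · stop@b0
  join b1 pred b3: b3→b1 stop@b0
  join b6 pred b4: b4 stop@b2
  join b6 pred b5: b5 stop@b2
  join b8 pred b3: b3→b1 stop@b0
  join b8 pred b6: b6→b2 stop@b0
  b0: DF=∅
  b1: DF={b1,b8}
  b2: DF={b8}
  b3: DF={b1,b8}
  b4: DF={b6}
  b5: DF={b6}
  b6: DF={b8}
  b7: DF=∅
  b8: DF=∅

φ for b: defs {b1,b5,b6,b8}
  DF⁺ = {b1,b6,b8}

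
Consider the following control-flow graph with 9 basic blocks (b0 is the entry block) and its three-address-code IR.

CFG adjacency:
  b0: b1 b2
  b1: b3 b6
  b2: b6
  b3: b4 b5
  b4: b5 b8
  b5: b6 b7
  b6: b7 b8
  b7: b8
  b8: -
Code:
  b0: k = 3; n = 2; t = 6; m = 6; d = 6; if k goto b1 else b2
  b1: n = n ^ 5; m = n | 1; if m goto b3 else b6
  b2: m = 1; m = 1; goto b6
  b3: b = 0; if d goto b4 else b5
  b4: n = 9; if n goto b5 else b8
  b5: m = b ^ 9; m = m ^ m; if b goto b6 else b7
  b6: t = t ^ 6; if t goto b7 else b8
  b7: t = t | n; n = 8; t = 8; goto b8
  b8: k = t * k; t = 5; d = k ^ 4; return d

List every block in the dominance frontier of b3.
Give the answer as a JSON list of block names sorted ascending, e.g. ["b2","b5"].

Answer: ["b6", "b7", "b8"]

Working:
idom tree: b1←b0 b2←b0 b3←b1 b4←b3 b5←b3 b6←b0 b7←b0 b8←b0
Dom∩ at merges:
  b5: preds {b3,b4}: {b0,b1,b3} ∩ {b0,b1,b3,b4} = {b0,b1,b3}; idom=b3
  b6: preds {b1,b2,b5}: {b0,b1} ∩ {b0,b2} ∩ {b0,b1,b3,b5} = {b0}; idom=b0
  b7: preds {b5,b6}: {b0,b1,b3,b5} ∩ {b0,b6} = {b0}; idom=b0
  b8: preds {b4,b6,b7}: {b0,b1,b3,b4} ∩ {b0,b6} ∩ {b0,b7} = {b0}; idom=b0

DF derivation:
  b5←b3: walk · to b3
  b5←b4: walk b4 to b3
  b6←b1: walk b1 to b0
  b6←b2: walk b2 to b0
  b6←b5: walk b5→b3→b1 to b0
  b7←b5: walk b5→b3→b1 to b0
  b7←b6: walk b6 to b0
  b8←b4: walk b4→b3→b1 to b0
  b8←b6: walk b6 to b0
  b8←b7: walk b7 to b0
  b0: DF=∅
  b1: DF={b6,b7,b8}
  b2: DF={b6}
  b3: DF={b6,b7,b8}
  b4: DF={b5,b8}
  b5: DF={b6,b7}
  b6: DF={b7,b8}
  b7: DF={b8}
  b8: DF=∅

DF(b3) = ["b6", "b7", "b8"]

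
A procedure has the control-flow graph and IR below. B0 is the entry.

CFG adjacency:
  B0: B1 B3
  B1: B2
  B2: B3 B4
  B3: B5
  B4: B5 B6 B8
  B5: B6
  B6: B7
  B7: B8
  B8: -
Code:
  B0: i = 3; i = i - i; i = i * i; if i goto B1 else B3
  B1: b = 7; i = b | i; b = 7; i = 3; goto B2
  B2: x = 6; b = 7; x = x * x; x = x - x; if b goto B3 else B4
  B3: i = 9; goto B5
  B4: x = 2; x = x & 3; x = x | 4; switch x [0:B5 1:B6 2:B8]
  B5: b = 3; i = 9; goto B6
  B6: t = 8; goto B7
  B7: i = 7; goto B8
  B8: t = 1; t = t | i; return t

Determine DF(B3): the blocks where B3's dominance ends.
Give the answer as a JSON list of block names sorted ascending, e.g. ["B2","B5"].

idom tree: B1←B0 B2←B1 B3←B0 B4←B2 B5←B0 B6←B0 B7←B6 B8←B0
Join-block Dom:
  B3: preds {B0,B2}: {B0} ∩ {B0,B1,B2} = {B0}; idom=B0
  B5: preds {B3,B4}: {B0,B3} ∩ {B0,B1,B2,B4} = {B0}; idom=B0
  B6: preds {B4,B5}: {B0,B1,B2,B4} ∩ {B0,B5} = {B0}; idom=B0
  B8: preds {B4,B7}: {B0,B1,B2,B4} ∩ {B0,B6,B7} = {B0}; idom=B0

DF walk-up:
  B3←B0: walk · to B0
  B3←B2: walk B2→B1 to B0
  B5←B3: walk B3 to B0
  B5←B4: walk B4→B2→B1 to B0
  B6←B4: walk B4→B2→B1 to B0
  B6←B5: walk B5 to B0
  B8←B4: walk B4→B2→B1 to B0
  B8←B7: walk B7→B6 to B0
  B0 → ∅
  B1 → {B3,B5,B6,B8}
  B2 → {B3,B5,B6,B8}
  B3 → {B5}
  B4 → {B5,B6,B8}
  B5 → {B6}
  B6 → {B8}
  B7 → {B8}
  B8 → ∅

DF(B3) = ["B5"]

Answer: ["B5"]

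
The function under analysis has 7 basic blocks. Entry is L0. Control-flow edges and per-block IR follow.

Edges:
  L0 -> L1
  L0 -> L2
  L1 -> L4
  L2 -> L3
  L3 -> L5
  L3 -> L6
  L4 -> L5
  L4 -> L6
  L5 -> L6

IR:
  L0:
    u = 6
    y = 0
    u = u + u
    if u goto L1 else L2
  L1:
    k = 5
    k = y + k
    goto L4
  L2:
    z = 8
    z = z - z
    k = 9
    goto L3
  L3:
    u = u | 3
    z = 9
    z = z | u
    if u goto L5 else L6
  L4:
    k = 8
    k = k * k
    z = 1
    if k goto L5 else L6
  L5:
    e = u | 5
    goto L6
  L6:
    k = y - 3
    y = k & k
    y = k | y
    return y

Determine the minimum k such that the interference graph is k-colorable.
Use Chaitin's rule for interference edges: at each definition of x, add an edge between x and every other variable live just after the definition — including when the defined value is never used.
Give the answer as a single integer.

Answer: 4

Working:
Block summaries:
  L0: def={u,y} ue=∅
  L1: def={k} ue={y}
  L2: def={k,z} ue=∅
  L3: def={u,z} ue={u}
  L4: def={k,z} ue=∅
  L5: def={e} ue={u}
  L6: def={k,y} ue={y}

Liveness:
  L0: in=∅ out={u,y}
  L1: in={u,y} out={u,y}
  L2: in={u,y} out={u,y}
  L3: in={u,y} out={u,y}
  L4: in={u,y} out={u,y}
  L5: in={u,y} out={y}
  L6: in={y} out=∅

Interfere edges:
  e: {y}
  k: {u,y,z}
  u: {k,y,z}
  y: {e,k,u,z}
  z: {k,u,y}

Chromatic number:
  {k,u,y,z} pairwise interfere (4-clique) ⇒ χ ≥ 4
  4-colouring: r0={y}  r1={e,k}  r2={u}  r3={z}
  χ = 4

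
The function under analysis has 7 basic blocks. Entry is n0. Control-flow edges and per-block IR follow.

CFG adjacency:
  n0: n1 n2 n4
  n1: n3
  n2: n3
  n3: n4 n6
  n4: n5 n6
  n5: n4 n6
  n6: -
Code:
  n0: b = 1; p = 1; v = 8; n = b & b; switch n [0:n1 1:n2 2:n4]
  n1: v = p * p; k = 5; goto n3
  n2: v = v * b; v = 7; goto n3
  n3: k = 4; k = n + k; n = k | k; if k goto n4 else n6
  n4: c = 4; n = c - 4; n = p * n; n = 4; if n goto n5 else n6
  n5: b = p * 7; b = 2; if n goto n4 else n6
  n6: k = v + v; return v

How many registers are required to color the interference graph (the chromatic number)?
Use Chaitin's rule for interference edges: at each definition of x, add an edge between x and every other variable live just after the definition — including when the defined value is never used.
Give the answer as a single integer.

Answer: 4

Analysis:
def/use:
  n0 def {b,n,p,v} use ∅
  n1 def {k,v} use {p}
  n2 def {v} use {b,v}
  n3 def {k,n} use {n}
  n4 def {c,n} use {p}
  n5 def {b} use {n,p}
  n6 def {k} use {v}

Backward fixpoint:
  n0 li=∅ lo={b,n,p,v}
  n1 li={n,p} lo={n,p,v}
  n2 li={b,n,p,v} lo={n,p,v}
  n3 li={n,p,v} lo={p,v}
  n4 li={p,v} lo={n,p,v}
  n5 li={n,p,v} lo={p,v}
  n6 li={v} lo=∅

Interfere edges:
  b: {n,p,v}
  c: {p,v}
  k: {n,p,v}
  n: {b,k,p,v}
  p: {b,c,k,n,v}
  v: {b,c,k,n,p}

Chromatic number:
  clique {b,n,p,v} ⇒ need ≥ 4
  assign b→r3 c→r2 k→r3 n→r2 p→r0 v→r1 — no edge inside a register ⇒ χ ≤ 4
  χ = 4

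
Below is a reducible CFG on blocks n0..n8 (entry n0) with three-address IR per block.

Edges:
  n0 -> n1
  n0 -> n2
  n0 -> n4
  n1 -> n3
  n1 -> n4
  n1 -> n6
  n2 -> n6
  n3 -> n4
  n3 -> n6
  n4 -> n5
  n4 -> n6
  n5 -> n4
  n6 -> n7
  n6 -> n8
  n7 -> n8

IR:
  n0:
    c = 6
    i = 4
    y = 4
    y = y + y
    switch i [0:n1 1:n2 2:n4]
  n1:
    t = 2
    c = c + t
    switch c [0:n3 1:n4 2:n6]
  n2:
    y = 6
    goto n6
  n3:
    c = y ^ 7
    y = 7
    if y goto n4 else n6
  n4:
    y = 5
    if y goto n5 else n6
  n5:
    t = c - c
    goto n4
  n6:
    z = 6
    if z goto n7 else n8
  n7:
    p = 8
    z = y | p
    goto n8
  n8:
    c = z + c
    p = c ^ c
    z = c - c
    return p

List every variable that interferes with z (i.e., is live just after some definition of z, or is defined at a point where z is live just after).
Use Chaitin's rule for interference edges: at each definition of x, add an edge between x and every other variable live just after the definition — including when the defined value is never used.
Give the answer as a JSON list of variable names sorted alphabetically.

Per-block:
  n0 def {c,i,y} use ∅
  n1 def {c,t} use {c}
  n2 def {y} use ∅
  n3 def {c,y} use {y}
  n4 def {y} use ∅
  n5 def {t} use {c}
  n6 def {z} use ∅
  n7 def {p,z} use {y}
  n8 def {c,p,z} use {c,z}

Backward fixpoint:
  n0: in=∅ out={c,y}
  n1: in={c,y} out={c,y}
  n2: in={c} out={c,y}
  n3: in={y} out={c,y}
  n4: in={c} out={c,y}
  n5: in={c} out={c}
  n6: in={c,y} out={c,y,z}
  n7: in={c,y} out={c,z}
  n8: in={c,z} out=∅

Interfere edges:
  c↔{i,p,t,y,z}
  i↔{c,y}
  p↔{c,y,z}
  t↔{c,y}
  y↔{c,i,p,t,z}
  z↔{c,p,y}

N(z) = ["c", "p", "y"]

Answer: ["c", "p", "y"]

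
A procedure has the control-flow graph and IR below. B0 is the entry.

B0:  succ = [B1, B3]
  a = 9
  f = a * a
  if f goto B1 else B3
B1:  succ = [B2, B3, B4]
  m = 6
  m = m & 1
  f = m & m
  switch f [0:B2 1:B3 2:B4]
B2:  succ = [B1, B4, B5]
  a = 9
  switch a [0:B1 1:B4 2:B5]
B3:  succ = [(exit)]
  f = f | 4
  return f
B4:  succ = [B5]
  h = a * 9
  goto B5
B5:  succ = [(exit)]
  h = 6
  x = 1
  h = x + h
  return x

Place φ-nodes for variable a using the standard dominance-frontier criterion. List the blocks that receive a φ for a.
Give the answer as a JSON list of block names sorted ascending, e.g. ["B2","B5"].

idom tree: B1←B0 B2←B1 B3←B0 B4←B1 B5←B1
Join-block Dom:
  B1: preds {B0,B2}: {B0} ∩ {B0,B1,B2} = {B0}; idom=B0
  B3: preds {B0,B1}: {B0} ∩ {B0,B1} = {B0}; idom=B0
  B4: preds {B1,B2}: {B0,B1} ∩ {B0,B1,B2} = {B0,B1}; idom=B1
  B5: preds {B2,B4}: {B0,B1,B2} ∩ {B0,B1,B4} = {B0,B1}; idom=B1

Frontier:
  B1←B0: walk · to B0
  B1←B2: walk B2→B1 to B0
  B3←B0: walk · to B0
  B3←B1: walk B1 to B0
  B4←B1: walk · to B1
  B4←B2: walk B2 to B1
  B5←B2: walk B2 to B1
  B5←B4: walk B4 to B1
  B0 → ∅
  B1 → {B1,B3}
  B2 → {B1,B4,B5}
  B3 → ∅
  B4 → {B5}
  B5 → ∅

φ for a: defs {B0,B2}
  DF⁺ = {B1,B3,B4,B5}

Answer: ["B1", "B3", "B4", "B5"]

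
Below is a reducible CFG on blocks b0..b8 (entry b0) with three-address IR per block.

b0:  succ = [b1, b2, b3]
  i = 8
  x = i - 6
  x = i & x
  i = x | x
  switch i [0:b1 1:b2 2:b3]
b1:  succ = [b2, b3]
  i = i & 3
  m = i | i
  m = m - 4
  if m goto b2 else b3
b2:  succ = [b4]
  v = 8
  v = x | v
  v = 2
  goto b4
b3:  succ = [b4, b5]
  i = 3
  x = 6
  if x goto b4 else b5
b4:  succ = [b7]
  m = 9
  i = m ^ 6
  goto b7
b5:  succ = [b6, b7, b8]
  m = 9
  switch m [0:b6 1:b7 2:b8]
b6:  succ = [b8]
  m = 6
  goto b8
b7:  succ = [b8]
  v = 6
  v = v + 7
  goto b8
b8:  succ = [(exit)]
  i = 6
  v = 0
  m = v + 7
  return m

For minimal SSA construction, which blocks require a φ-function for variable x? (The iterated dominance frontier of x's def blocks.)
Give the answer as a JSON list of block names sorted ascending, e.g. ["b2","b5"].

Answer: ["b4", "b7", "b8"]

Analysis:
idom tree: b1←b0 b2←b0 b3←b0 b4←b0 b5←b3 b6←b5 b7←b0 b8←b0
Dom∩ at merges:
  b2: preds {b0,b1}: {b0} ∩ {b0,b1} = {b0}; idom=b0
  b3: preds {b0,b1}: {b0} ∩ {b0,b1} = {b0}; idom=b0
  b4: preds {b2,b3}: {b0,b2} ∩ {b0,b3} = {b0}; idom=b0
  b7: preds {b4,b5}: {b0,b4} ∩ {b0,b3,b5} = {b0}; idom=b0
  b8: preds {b5,b6,b7}: {b0,b3,b5} ∩ {b0,b3,b5,b6} ∩ {b0,b7} = {b0}; idom=b0

DF walk-up:
  b2←b0: walk · to b0
  b2←b1: walk b1 to b0
  b3←b0: walk · to b0
  b3←b1: walk b1 to b0
  b4←b2: walk b2 to b0
  b4←b3: walk b3 to b0
  b7←b4: walk b4 to b0
  b7←b5: walk b5→b3 to b0
  b8←b5: walk b5→b3 to b0
  b8←b6: walk b6→b5→b3 to b0
  b8←b7: walk b7 to b0
  DF(b0)=∅
  DF(b1)={b2,b3}
  DF(b2)={b4}
  DF(b3)={b4,b7,b8}
  DF(b4)={b7}
  DF(b5)={b7,b8}
  DF(b6)={b8}
  DF(b7)={b8}
  DF(b8)=∅

φ for x: defs {b0,b3}
  DF⁺ = {b4,b7,b8}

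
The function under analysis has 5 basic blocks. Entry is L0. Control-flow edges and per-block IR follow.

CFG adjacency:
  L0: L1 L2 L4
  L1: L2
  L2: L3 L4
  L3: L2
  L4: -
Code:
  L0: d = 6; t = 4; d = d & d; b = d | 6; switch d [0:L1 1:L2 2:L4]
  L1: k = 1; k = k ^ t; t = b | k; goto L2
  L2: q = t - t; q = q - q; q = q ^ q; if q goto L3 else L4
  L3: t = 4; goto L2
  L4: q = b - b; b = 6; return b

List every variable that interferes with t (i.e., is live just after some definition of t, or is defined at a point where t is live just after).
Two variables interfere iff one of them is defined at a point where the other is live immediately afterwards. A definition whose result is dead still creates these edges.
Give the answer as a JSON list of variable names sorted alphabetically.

Answer: ["b", "d", "k"]

Working:
def/use:
  L0 def {b,d,t} use ∅
  L1 def {k,t} use {b,t}
  L2 def {q} use {t}
  L3 def {t} use ∅
  L4 def {b,q} use {b}

Live sets:
  L0: in=∅ out={b,t}
  L1: in={b,t} out={b,t}
  L2: in={b,t} out={b}
  L3: in={b} out={b,t}
  L4: in={b} out=∅

Conflict graph:
  b — {d,k,q,t}
  d — {b,t}
  k — {b,t}
  q — {b}
  t — {b,d,k}

N(t) = ["b", "d", "k"]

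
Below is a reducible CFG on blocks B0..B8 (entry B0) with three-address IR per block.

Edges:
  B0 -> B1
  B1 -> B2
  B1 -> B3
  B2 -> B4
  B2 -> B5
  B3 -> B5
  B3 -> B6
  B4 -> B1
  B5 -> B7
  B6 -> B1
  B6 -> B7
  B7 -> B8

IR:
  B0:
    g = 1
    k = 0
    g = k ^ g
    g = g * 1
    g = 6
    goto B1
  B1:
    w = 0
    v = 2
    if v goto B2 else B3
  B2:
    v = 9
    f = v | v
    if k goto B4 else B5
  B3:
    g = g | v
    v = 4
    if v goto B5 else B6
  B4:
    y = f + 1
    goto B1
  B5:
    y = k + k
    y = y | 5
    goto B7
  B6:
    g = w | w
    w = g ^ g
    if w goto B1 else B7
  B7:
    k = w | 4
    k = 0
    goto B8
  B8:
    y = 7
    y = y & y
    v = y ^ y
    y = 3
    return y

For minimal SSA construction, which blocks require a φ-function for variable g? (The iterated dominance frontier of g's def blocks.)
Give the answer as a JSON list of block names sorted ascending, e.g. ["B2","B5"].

idom tree: B1←B0 B2←B1 B3←B1 B4←B2 B5←B1 B6←B3 B7←B1 B8←B7
Dom∩ at merges:
  B1: preds {B0,B4,B6}: {B0} ∩ {B0,B1,B2,B4} ∩ {B0,B1,B3,B6} = {B0}; idom=B0
  B5: preds {B2,B3}: {B0,B1,B2} ∩ {B0,B1,B3} = {B0,B1}; idom=B1
  B7: preds {B5,B6}: {B0,B1,B5} ∩ {B0,B1,B3,B6} = {B0,B1}; idom=B1

DF derivation:
  join B1 pred B0: · stop@B0
  join B1 pred B4: B4→B2→B1 stop@B0
  join B1 pred B6: B6→B3→B1 stop@B0
  join B5 pred B2: B2 stop@B1
  join B5 pred B3: B3 stop@B1
  join B7 pred B5: B5 stop@B1
  join B7 pred B6: B6→B3 stop@B1
  B0 → ∅
  B1 → {B1}
  B2 → {B1,B5}
  B3 → {B1,B5,B7}
  B4 → {B1}
  B5 → {B7}
  B6 → {B1,B7}
  B7 → ∅
  B8 → ∅

φ for g: defs {B0,B3,B6}
  DF⁺ = {B1,B5,B7}

Answer: ["B1", "B5", "B7"]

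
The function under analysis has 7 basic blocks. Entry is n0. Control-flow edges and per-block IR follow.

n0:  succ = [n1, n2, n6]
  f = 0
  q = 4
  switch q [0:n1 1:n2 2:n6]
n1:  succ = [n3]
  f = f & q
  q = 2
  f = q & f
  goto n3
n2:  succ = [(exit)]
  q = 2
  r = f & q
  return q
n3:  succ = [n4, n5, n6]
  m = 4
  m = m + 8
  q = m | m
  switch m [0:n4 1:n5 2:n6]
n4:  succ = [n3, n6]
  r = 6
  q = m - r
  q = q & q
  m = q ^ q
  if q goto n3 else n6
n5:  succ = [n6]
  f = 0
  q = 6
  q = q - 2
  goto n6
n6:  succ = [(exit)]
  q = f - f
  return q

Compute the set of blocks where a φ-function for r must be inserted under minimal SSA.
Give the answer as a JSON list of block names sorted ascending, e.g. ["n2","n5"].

Answer: ["n3", "n6"]

Working:
idom tree: n1←n0 n2←n0 n3←n1 n4←n3 n5←n3 n6←n0
Dom∩ at merges:
  n3: preds {n1,n4}: {n0,n1} ∩ {n0,n1,n3,n4} = {n0,n1}; idom=n1
  n6: preds {n0,n3,n4,n5}: {n0} ∩ {n0,n1,n3} ∩ {n0,n1,n3,n4} ∩ {n0,n1,n3,n5} = {n0}; idom=n0

DF derivation:
  n3←n1: walk · to n1
  n3←n4: walk n4→n3 to n1
  n6←n0: walk · to n0
  n6←n3: walk n3→n1 to n0
  n6←n4: walk n4→n3→n1 to n0
  n6←n5: walk n5→n3→n1 to n0
  n0 → ∅
  n1 → {n6}
  n2 → ∅
  n3 → {n3,n6}
  n4 → {n3,n6}
  n5 → {n6}
  n6 → ∅

φ for r: defs {n2,n4}
  DF⁺ = {n3,n6}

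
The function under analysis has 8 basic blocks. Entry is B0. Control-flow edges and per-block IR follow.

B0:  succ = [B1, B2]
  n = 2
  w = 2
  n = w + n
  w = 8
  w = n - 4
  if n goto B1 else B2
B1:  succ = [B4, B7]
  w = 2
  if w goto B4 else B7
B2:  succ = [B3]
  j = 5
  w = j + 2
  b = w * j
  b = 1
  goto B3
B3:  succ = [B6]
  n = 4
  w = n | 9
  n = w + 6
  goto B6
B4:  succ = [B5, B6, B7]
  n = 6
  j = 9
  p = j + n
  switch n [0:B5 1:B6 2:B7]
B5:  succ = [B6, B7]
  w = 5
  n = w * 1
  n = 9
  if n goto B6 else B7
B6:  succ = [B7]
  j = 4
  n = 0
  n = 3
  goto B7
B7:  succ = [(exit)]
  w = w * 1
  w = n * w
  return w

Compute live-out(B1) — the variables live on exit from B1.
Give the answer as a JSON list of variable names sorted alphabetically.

Answer: ["n", "w"]

Working:
Block summaries:
  B0: {n,w} / ∅
  B1: {w} / ∅
  B2: {b,j,w} / ∅
  B3: {n,w} / ∅
  B4: {j,n,p} / ∅
  B5: {n,w} / ∅
  B6: {j,n} / ∅
  B7: {w} / {n,w}

Backward fixpoint:
  live B0: ∅→{n}
  live B1: {n}→{n,w}
  live B2: ∅→∅
  live B3: ∅→{w}
  live B4: {w}→{n,w}
  live B5: ∅→{n,w}
  live B6: {w}→{n,w}
  live B7: {n,w}→∅

live-out(B1) = ["n", "w"]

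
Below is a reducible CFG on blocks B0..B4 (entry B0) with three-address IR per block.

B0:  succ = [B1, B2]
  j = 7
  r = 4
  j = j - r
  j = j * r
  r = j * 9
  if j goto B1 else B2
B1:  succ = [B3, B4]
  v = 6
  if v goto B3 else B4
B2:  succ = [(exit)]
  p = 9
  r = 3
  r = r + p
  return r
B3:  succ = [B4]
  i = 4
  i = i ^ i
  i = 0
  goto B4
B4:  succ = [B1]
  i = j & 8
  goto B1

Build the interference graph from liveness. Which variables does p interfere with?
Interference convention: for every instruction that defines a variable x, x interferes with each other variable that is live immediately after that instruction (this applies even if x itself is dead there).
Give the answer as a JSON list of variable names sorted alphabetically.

Answer: ["r"]

Analysis:
Block summaries:
  B0: {j,r} / ∅
  B1: {v} / ∅
  B2: {p,r} / ∅
  B3: {i} / ∅
  B4: {i} / {j}

Liveness:
  B0 li=∅ lo={j}
  B1 li={j} lo={j}
  B2 li=∅ lo=∅
  B3 li={j} lo={j}
  B4 li={j} lo={j}

Conflict graph:
  i↔{j}
  j↔{i,r,v}
  p↔{r}
  r↔{j,p}
  v↔{j}

N(p) = ["r"]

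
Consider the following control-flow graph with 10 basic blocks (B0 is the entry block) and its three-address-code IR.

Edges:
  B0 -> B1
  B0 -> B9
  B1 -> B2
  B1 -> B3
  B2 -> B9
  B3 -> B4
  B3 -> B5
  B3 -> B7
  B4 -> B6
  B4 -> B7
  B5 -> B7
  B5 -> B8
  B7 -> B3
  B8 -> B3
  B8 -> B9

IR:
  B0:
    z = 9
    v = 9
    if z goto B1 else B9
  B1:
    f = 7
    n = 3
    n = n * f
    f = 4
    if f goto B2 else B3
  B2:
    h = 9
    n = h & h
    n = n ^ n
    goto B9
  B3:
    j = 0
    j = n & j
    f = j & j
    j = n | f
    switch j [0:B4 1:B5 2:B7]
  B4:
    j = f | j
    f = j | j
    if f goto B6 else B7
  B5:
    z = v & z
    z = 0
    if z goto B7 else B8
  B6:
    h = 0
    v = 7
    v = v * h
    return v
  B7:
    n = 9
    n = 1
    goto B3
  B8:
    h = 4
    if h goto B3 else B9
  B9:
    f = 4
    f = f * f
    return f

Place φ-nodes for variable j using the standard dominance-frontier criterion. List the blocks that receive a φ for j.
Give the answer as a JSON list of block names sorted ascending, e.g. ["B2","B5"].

Answer: ["B3", "B7", "B9"]

Derivation:
idom tree: B1←B0 B2←B1 B3←B1 B4←B3 B5←B3 B6←B4 B7←B3 B8←B5 B9←B0
Dom at joins:
  B3: preds {B1,B7,B8}: {B0,B1} ∩ {B0,B1,B3,B7} ∩ {B0,B1,B3,B5,B8} = {B0,B1}; idom=B1
  B7: preds {B3,B4,B5}: {B0,B1,B3} ∩ {B0,B1,B3,B4} ∩ {B0,B1,B3,B5} = {B0,B1,B3}; idom=B3
  B9: preds {B0,B2,B8}: {B0} ∩ {B0,B1,B2} ∩ {B0,B1,B3,B5,B8} = {B0}; idom=B0

DF walk-up:
  join B3 pred B1: · stop@B1
  join B3 pred B7: B7→B3 stop@B1
  join B3 pred B8: B8→B5→B3 stop@B1
  join B7 pred B3: · stop@B3
  join B7 pred B4: B4 stop@B3
  join B7 pred B5: B5 stop@B3
  join B9 pred B0: · stop@B0
  join B9 pred B2: B2→B1 stop@B0
  join B9 pred B8: B8→B5→B3→B1 stop@B0
  B0 → ∅
  B1 → {B9}
  B2 → {B9}
  B3 → {B3,B9}
  B4 → {B7}
  B5 → {B3,B7,B9}
  B6 → ∅
  B7 → {B3}
  B8 → {B3,B9}
  B9 → ∅

φ for j: defs {B3,B4}
  DF⁺ = {B3,B7,B9}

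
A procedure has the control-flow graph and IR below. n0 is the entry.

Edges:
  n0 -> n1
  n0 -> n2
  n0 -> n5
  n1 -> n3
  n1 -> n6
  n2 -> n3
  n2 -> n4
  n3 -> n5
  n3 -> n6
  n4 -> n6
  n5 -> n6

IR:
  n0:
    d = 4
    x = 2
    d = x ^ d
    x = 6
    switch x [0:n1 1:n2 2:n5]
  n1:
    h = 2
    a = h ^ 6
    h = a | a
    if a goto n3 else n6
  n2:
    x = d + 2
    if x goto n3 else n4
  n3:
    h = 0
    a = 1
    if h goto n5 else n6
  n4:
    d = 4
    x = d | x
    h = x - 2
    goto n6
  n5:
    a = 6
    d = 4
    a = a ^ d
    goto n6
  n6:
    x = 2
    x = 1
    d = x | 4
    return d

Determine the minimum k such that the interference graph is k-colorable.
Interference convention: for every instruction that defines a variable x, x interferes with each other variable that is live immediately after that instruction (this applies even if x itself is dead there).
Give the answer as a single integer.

Block summaries:
  n0: {d,x} / ∅
  n1: {a,h} / ∅
  n2: {x} / {d}
  n3: {a,h} / ∅
  n4: {d,h,x} / {x}
  n5: {a,d} / ∅
  n6: {d,x} / ∅

Backward fixpoint:
  live n0: ∅→{d}
  live n1: ∅→∅
  live n2: {d}→{x}
  live n3: ∅→∅
  live n4: {x}→∅
  live n5: ∅→∅
  live n6: ∅→∅

Conflict graph:
  a↔{d,h}
  d↔{a,x}
  h↔{a}
  x↔{d}

Registers:
  lower bound: {a,d} mutually conflict ⇒ χ ≥ 2
  2-colouring: c0={a,x}  c1={d,h}
  χ = 2

Answer: 2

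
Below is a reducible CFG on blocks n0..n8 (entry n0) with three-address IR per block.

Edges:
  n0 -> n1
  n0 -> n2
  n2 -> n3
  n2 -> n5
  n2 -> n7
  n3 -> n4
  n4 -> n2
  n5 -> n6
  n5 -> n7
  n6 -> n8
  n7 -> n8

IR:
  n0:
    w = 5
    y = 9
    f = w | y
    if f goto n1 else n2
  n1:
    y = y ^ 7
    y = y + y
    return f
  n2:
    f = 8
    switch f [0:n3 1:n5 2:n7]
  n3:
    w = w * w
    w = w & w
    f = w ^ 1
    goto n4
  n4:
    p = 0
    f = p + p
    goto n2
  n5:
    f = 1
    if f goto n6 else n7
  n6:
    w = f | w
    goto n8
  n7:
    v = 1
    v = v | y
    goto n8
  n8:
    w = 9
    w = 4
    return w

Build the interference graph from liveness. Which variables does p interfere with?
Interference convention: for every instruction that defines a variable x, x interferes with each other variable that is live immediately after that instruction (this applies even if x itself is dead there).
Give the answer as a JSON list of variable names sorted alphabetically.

def/use:
  n0 def {f,w,y} use ∅
  n1 def {y} use {f,y}
  n2 def {f} use ∅
  n3 def {f,w} use {w}
  n4 def {f,p} use ∅
  n5 def {f} use ∅
  n6 def {w} use {f,w}
  n7 def {v} use {y}
  n8 def {w} use ∅

Liveness:
  n0 li=∅ lo={f,w,y}
  n1 li={f,y} lo=∅
  n2 li={w,y} lo={w,y}
  n3 li={w,y} lo={w,y}
  n4 li={w,y} lo={w,y}
  n5 li={w,y} lo={f,w,y}
  n6 li={f,w} lo=∅
  n7 li={y} lo=∅
  n8 li=∅ lo=∅

Interference:
  f: {w,y}
  p: {w,y}
  v: {y}
  w: {f,p,y}
  y: {f,p,v,w}

N(p) = ["w", "y"]

Answer: ["w", "y"]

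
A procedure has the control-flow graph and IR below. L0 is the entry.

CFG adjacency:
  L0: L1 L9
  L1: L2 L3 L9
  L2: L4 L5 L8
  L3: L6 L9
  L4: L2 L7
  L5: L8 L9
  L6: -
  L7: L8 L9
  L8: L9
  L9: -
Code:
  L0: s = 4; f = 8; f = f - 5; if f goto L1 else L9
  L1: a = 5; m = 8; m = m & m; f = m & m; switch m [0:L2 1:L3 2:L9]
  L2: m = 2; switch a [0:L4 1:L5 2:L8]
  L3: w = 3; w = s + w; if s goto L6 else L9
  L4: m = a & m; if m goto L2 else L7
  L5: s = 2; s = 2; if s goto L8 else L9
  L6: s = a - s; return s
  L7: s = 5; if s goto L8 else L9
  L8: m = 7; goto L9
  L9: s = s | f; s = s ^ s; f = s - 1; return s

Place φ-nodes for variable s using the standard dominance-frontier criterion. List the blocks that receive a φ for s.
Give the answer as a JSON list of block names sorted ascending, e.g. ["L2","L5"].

Answer: ["L8", "L9"]

Working:
idom tree: L1←L0 L2←L1 L3←L1 L4←L2 L5←L2 L6←L3 L7←L4 L8←L2 L9←L0
Dom at joins:
  L2: preds {L1,L4}: {L0,L1} ∩ {L0,L1,L2,L4} = {L0,L1}; idom=L1
  L8: preds {L2,L5,L7}: {L0,L1,L2} ∩ {L0,L1,L2,L5} ∩ {L0,L1,L2,L4,L7} = {L0,L1,L2}; idom=L2
  L9: preds {L0,L1,L3,L5,L7,L8}: {L0} ∩ {L0,L1} ∩ {L0,L1,L3} ∩ {L0,L1,L2,L5} ∩ {L0,L1,L2,L4,L7} ∩ {L0,L1,L2,L8} = {L0}; idom=L0

Frontier:
  join L2 pred L1: · stop@L1
  join L2 pred L4: L4→L2 stop@L1
  join L8 pred L2: · stop@L2
  join L8 pred L5: L5 stop@L2
  join L8 pred L7: L7→L4 stop@L2
  join L9 pred L0: · stop@L0
  join L9 pred L1: L1 stop@L0
  join L9 pred L3: L3→L1 stop@L0
  join L9 pred L5: L5→L2→L1 stop@L0
  join L9 pred L7: L7→L4→L2→L1 stop@L0
  join L9 pred L8: L8→L2→L1 stop@L0
  L0 → ∅
  L1 → {L9}
  L2 → {L2,L9}
  L3 → {L9}
  L4 → {L2,L8,L9}
  L5 → {L8,L9}
  L6 → ∅
  L7 → {L8,L9}
  L8 → {L9}
  L9 → ∅

φ for s: defs {L0,L5,L6,L7,L9}
  DF⁺ = {L8,L9}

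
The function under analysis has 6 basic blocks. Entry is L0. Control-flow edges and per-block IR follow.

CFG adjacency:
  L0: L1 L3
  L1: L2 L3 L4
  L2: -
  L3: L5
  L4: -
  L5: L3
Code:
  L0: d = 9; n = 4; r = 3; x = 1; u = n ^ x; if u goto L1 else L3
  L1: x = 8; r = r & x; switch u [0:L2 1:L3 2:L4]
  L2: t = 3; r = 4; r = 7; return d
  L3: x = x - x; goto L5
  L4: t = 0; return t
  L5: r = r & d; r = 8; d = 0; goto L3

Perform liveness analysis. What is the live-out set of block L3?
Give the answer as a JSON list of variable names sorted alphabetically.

Per-block:
  L0: {d,n,r,u,x} / ∅
  L1: {r,x} / {r,u}
  L2: {r,t} / {d}
  L3: {x} / {x}
  L4: {t} / ∅
  L5: {d,r} / {d,r}

Backward fixpoint:
  L0 li=∅ lo={d,r,u,x}
  L1 li={d,r,u} lo={d,r,x}
  L2 li={d} lo=∅
  L3 li={d,r,x} lo={d,r,x}
  L4 li=∅ lo=∅
  L5 li={d,r,x} lo={d,r,x}

live-out(L3) = ["d", "r", "x"]

Answer: ["d", "r", "x"]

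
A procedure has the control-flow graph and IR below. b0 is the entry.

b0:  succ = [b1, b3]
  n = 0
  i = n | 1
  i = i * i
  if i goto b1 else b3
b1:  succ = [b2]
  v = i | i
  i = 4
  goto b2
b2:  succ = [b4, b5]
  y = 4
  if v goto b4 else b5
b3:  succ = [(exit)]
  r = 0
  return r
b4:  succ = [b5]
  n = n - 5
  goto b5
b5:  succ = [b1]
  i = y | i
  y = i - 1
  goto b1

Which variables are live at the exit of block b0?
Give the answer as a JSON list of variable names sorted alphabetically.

def/use:
  b0 def {i,n} use ∅
  b1 def {i,v} use {i}
  b2 def {y} use {v}
  b3 def {r} use ∅
  b4 def {n} use {n}
  b5 def {i,y} use {i,y}

Live sets:
  b0: in=∅ out={i,n}
  b1: in={i,n} out={i,n,v}
  b2: in={i,n,v} out={i,n,y}
  b3: in=∅ out=∅
  b4: in={i,n,y} out={i,n,y}
  b5: in={i,n,y} out={i,n}

live-out(b0) = ["i", "n"]

Answer: ["i", "n"]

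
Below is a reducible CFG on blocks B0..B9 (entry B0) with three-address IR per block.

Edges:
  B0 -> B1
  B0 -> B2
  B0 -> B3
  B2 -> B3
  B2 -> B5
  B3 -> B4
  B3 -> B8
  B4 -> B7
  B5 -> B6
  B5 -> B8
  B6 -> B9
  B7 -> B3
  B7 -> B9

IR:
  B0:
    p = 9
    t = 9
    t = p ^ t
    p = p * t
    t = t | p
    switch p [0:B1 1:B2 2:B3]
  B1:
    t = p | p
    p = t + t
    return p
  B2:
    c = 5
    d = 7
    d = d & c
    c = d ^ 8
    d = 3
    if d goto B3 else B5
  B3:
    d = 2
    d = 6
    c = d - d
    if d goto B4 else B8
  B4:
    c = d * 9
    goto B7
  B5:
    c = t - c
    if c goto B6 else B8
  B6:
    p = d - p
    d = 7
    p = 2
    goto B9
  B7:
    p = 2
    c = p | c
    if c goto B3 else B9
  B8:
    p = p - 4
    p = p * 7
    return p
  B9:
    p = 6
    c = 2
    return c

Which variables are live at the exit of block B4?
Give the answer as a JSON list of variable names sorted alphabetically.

Answer: ["c"]

Derivation:
Per-block:
  B0 def {p,t} use ∅
  B1 def {p,t} use {p}
  B2 def {c,d} use ∅
  B3 def {c,d} use ∅
  B4 def {c} use {d}
  B5 def {c} use {c,t}
  B6 def {d,p} use {d,p}
  B7 def {c,p} use {c}
  B8 def {p} use {p}
  B9 def {c,p} use ∅

Backward fixpoint:
  live B0: ∅→{p,t}
  live B1: {p}→∅
  live B2: {p,t}→{c,d,p,t}
  live B3: {p}→{d,p}
  live B4: {d}→{c}
  live B5: {c,d,p,t}→{d,p}
  live B6: {d,p}→∅
  live B7: {c}→{p}
  live B8: {p}→∅
  live B9: ∅→∅

live-out(B4) = ["c"]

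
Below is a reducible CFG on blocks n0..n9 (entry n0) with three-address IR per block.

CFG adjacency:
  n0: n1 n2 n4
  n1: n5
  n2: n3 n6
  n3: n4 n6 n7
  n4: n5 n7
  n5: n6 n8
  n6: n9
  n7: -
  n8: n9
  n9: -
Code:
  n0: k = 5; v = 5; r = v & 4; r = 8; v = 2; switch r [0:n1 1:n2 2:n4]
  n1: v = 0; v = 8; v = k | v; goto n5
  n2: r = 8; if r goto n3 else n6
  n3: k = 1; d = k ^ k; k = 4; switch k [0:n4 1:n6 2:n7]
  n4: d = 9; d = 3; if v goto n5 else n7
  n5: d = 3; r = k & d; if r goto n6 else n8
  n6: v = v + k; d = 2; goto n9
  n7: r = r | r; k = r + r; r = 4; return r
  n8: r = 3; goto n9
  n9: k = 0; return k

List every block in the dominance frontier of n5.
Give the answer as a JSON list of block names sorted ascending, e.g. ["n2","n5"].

Answer: ["n6", "n9"]

Working:
idom tree: n1←n0 n2←n0 n3←n2 n4←n0 n5←n0 n6←n0 n7←n0 n8←n5 n9←n0
Dom at joins:
  n4: preds {n0,n3}: {n0} ∩ {n0,n2,n3} = {n0}; idom=n0
  n5: preds {n1,n4}: {n0,n1} ∩ {n0,n4} = {n0}; idom=n0
  n6: preds {n2,n3,n5}: {n0,n2} ∩ {n0,n2,n3} ∩ {n0,n5} = {n0}; idom=n0
  n7: preds {n3,n4}: {n0,n2,n3} ∩ {n0,n4} = {n0}; idom=n0
  n9: preds {n6,n8}: {n0,n6} ∩ {n0,n5,n8} = {n0}; idom=n0

DF walk-up:
  n4←n0: walk · to n0
  n4←n3: walk n3→n2 to n0
  n5←n1: walk n1 to n0
  n5←n4: walk n4 to n0
  n6←n2: walk n2 to n0
  n6←n3: walk n3→n2 to n0
  n6←n5: walk n5 to n0
  n7←n3: walk n3→n2 to n0
  n7←n4: walk n4 to n0
  n9←n6: walk n6 to n0
  n9←n8: walk n8→n5 to n0
  n0: DF=∅
  n1: DF={n5}
  n2: DF={n4,n6,n7}
  n3: DF={n4,n6,n7}
  n4: DF={n5,n7}
  n5: DF={n6,n9}
  n6: DF={n9}
  n7: DF=∅
  n8: DF={n9}
  n9: DF=∅

DF(n5) = ["n6", "n9"]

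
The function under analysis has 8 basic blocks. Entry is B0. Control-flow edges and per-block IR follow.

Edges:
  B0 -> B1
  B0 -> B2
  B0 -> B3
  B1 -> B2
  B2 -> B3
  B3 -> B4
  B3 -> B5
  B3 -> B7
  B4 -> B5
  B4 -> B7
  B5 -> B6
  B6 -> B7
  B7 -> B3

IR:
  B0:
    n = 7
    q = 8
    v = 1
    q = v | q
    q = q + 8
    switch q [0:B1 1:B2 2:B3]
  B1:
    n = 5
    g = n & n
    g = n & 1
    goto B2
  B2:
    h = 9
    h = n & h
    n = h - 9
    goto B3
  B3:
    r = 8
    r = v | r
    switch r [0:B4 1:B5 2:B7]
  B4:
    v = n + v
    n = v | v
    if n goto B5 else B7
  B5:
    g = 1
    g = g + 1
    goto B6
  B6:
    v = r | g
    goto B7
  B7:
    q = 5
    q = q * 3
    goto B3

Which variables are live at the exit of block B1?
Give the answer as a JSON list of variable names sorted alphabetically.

Answer: ["n", "v"]

Derivation:
Block summaries:
  B0: {n,q,v} / ∅
  B1: {g,n} / ∅
  B2: {h,n} / {n}
  B3: {r} / {v}
  B4: {n,v} / {n,v}
  B5: {g} / ∅
  B6: {v} / {g,r}
  B7: {q} / ∅

Backward fixpoint:
  B0: in=∅ out={n,v}
  B1: in={v} out={n,v}
  B2: in={n,v} out={n,v}
  B3: in={n,v} out={n,r,v}
  B4: in={n,r,v} out={n,r,v}
  B5: in={n,r} out={g,n,r}
  B6: in={g,n,r} out={n,v}
  B7: in={n,v} out={n,v}

live-out(B1) = ["n", "v"]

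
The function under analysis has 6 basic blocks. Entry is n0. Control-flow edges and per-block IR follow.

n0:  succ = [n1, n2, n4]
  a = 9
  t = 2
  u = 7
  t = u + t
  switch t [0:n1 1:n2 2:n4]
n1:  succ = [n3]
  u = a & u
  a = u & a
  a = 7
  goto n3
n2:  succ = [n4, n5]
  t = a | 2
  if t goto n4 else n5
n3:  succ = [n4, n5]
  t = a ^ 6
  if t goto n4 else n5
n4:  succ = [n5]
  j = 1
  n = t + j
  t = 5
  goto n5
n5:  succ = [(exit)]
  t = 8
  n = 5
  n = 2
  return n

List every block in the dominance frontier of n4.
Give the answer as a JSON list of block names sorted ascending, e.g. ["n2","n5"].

Answer: ["n5"]

Derivation:
idom tree: n1←n0 n2←n0 n3←n1 n4←n0 n5←n0
Join-block Dom:
  n4: preds {n0,n2,n3}: {n0} ∩ {n0,n2} ∩ {n0,n1,n3} = {n0}; idom=n0
  n5: preds {n2,n3,n4}: {n0,n2} ∩ {n0,n1,n3} ∩ {n0,n4} = {n0}; idom=n0

Frontier:
  n4←n0: walk · to n0
  n4←n2: walk n2 to n0
  n4←n3: walk n3→n1 to n0
  n5←n2: walk n2 to n0
  n5←n3: walk n3→n1 to n0
  n5←n4: walk n4 to n0
  n0: DF=∅
  n1: DF={n4,n5}
  n2: DF={n4,n5}
  n3: DF={n4,n5}
  n4: DF={n5}
  n5: DF=∅

DF(n4) = ["n5"]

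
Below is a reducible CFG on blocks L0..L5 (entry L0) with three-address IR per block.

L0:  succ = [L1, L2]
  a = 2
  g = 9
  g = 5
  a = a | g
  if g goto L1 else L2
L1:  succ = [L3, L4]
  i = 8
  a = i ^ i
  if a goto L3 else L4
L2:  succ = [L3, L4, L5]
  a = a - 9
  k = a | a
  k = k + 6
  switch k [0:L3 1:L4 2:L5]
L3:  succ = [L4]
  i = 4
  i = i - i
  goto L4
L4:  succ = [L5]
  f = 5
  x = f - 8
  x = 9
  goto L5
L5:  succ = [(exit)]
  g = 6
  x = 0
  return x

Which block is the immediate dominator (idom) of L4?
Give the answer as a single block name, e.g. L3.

Answer: L0

Analysis:
idom tree: L1←L0 L2←L0 L3←L0 L4←L0 L5←L0
Join-block Dom:
  L3: preds {L1,L2}: {L0,L1} ∩ {L0,L2} = {L0}; idom=L0
  L4: preds {L1,L2,L3}: {L0,L1} ∩ {L0,L2} ∩ {L0,L3} = {L0}; idom=L0
  L5: preds {L2,L4}: {L0,L2} ∩ {L0,L4} = {L0}; idom=L0

idom(L4) = L0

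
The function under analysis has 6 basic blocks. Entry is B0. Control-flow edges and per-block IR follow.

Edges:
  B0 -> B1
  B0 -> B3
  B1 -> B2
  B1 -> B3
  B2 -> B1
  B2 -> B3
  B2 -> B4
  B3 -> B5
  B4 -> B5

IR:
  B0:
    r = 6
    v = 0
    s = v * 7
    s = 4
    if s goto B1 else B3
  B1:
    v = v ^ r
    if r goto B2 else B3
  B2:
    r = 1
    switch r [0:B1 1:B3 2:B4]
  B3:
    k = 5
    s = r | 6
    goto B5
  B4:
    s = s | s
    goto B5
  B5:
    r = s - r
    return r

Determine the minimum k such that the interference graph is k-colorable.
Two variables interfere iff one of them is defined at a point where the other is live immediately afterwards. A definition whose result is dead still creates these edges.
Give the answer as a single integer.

Per-block:
  B0: {r,s,v} / ∅
  B1: {v} / {r,v}
  B2: {r} / ∅
  B3: {k,s} / {r}
  B4: {s} / {s}
  B5: {r} / {r,s}

Backward fixpoint:
  B0 li=∅ lo={r,s,v}
  B1 li={r,s,v} lo={r,s,v}
  B2 li={s,v} lo={r,s,v}
  B3 li={r} lo={r,s}
  B4 li={r,s} lo={r,s}
  B5 li={r,s} lo=∅

Interference:
  k: {r}
  r: {k,s,v}
  s: {r,v}
  v: {r,s}

Chromatic number:
  {r,s,v} pairwise interfere (3-clique) ⇒ χ ≥ 3
  3-colouring: r0={r}  r1={k,s}  r2={v}
  χ = 3

Answer: 3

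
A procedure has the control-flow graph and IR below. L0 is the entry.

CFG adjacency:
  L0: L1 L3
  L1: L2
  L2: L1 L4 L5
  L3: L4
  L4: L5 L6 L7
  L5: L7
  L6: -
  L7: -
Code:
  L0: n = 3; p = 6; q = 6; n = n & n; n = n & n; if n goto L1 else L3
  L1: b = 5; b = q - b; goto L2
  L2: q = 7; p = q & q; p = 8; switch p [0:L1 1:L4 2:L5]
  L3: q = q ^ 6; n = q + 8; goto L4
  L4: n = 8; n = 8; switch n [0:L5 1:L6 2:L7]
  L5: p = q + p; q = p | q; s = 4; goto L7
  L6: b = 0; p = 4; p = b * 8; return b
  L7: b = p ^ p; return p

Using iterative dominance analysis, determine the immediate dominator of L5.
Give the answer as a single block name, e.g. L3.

idom tree: L1←L0 L2←L1 L3←L0 L4←L0 L5←L0 L6←L4 L7←L0
Dom at joins:
  L1: preds {L0,L2}: {L0} ∩ {L0,L1,L2} = {L0}; idom=L0
  L4: preds {L2,L3}: {L0,L1,L2} ∩ {L0,L3} = {L0}; idom=L0
  L5: preds {L2,L4}: {L0,L1,L2} ∩ {L0,L4} = {L0}; idom=L0
  L7: preds {L4,L5}: {L0,L4} ∩ {L0,L5} = {L0}; idom=L0

idom(L5) = L0

Answer: L0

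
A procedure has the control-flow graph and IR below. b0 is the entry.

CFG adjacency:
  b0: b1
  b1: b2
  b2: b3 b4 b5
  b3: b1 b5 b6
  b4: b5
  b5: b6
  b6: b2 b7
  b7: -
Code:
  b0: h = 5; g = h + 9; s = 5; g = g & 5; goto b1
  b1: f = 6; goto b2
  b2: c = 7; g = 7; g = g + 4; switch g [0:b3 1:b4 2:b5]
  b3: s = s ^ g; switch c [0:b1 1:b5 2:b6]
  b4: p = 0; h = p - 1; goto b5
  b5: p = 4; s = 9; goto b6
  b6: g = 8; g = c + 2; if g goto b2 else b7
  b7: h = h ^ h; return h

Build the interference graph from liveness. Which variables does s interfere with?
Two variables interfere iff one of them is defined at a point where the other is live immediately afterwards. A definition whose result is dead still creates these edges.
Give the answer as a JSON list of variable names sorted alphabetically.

def/use:
  b0: def={g,h,s} ue=∅
  b1: def={f} ue=∅
  b2: def={c,g} ue=∅
  b3: def={s} ue={c,g,s}
  b4: def={h,p} ue=∅
  b5: def={p,s} ue=∅
  b6: def={g} ue={c}
  b7: def={h} ue={h}

Live sets:
  b0: in=∅ out={h,s}
  b1: in={h,s} out={h,s}
  b2: in={h,s} out={c,g,h,s}
  b3: in={c,g,h,s} out={c,h,s}
  b4: in={c} out={c,h}
  b5: in={c,h} out={c,h,s}
  b6: in={c,h,s} out={h,s}
  b7: in={h} out=∅

Conflict graph:
  c — {g,h,p,s}
  f — {h,s}
  g — {c,h,s}
  h — {c,f,g,p,s}
  p — {c,h}
  s — {c,f,g,h}

N(s) = ["c", "f", "g", "h"]

Answer: ["c", "f", "g", "h"]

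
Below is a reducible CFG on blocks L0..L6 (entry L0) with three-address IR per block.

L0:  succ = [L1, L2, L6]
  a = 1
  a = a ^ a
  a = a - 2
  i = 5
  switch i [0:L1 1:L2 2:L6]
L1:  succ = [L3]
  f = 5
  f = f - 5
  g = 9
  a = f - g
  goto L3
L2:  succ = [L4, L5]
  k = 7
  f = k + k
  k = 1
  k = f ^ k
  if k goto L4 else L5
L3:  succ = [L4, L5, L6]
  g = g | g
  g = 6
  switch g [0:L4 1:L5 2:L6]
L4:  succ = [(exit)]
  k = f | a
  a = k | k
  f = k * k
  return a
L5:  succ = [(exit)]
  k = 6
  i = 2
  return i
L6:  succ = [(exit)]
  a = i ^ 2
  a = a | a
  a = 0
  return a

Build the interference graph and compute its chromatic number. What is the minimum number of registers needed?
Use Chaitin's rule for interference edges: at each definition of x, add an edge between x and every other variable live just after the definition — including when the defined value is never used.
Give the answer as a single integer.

def/use:
  L0: def={a,i} ue=∅
  L1: def={a,f,g} ue=∅
  L2: def={f,k} ue=∅
  L3: def={g} ue={g}
  L4: def={a,f,k} ue={a,f}
  L5: def={i,k} ue=∅
  L6: def={a} ue={i}

Liveness:
  L0 li=∅ lo={a,i}
  L1 li={i} lo={a,f,g,i}
  L2 li={a} lo={a,f}
  L3 li={a,f,g,i} lo={a,f,i}
  L4 li={a,f} lo=∅
  L5 li=∅ lo=∅
  L6 li={i} lo=∅

Interfere edges:
  a: {f,g,i,k}
  f: {a,g,i,k}
  g: {a,f,i}
  i: {a,f,g}
  k: {a,f}

Colouring:
  lower bound: {a,f,g,i} mutually conflict ⇒ χ ≥ 4
  assign a→R0 f→R1 g→R2 i→R3 k→R2 — no edge inside a register ⇒ χ ≤ 4
  χ = 4

Answer: 4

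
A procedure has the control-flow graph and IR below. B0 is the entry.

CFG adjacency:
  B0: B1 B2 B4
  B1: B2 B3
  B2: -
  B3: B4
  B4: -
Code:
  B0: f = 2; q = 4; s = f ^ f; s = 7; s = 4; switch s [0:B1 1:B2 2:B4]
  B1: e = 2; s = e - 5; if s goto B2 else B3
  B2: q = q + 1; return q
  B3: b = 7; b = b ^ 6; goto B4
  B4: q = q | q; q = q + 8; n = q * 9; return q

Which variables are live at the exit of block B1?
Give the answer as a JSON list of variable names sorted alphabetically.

Answer: ["q"]

Derivation:
Block summaries:
  B0 def {f,q,s} use ∅
  B1 def {e,s} use ∅
  B2 def {q} use {q}
  B3 def {b} use ∅
  B4 def {n,q} use {q}

Live sets:
  live B0: ∅→{q}
  live B1: {q}→{q}
  live B2: {q}→∅
  live B3: {q}→{q}
  live B4: {q}→∅

live-out(B1) = ["q"]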